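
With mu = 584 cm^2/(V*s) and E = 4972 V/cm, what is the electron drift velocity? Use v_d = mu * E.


Step 1: v_d = mu * E
Step 2: v_d = 584 * 4972 = 2903648
Step 3: v_d = 2.90e+06 cm/s

2.90e+06


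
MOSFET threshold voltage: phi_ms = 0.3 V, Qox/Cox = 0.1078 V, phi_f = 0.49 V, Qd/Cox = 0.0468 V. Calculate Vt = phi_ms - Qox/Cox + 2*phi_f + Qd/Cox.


Step 1: Vt = phi_ms - Qox/Cox + 2*phi_f + Qd/Cox
Step 2: Vt = 0.3 - 0.1078 + 2*0.49 + 0.0468
Step 3: Vt = 0.3 - 0.1078 + 0.98 + 0.0468
Step 4: Vt = 1.219 V

1.219


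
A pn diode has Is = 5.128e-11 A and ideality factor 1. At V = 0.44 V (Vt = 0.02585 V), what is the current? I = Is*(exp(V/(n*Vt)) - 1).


Step 1: V/(n*Vt) = 0.44/(1*0.02585) = 17.0213
Step 2: exp(17.0213) = 2.4675e+07
Step 3: I = 5.128e-11 * (2.4675e+07 - 1) = 1.27e-03 A

1.27e-03


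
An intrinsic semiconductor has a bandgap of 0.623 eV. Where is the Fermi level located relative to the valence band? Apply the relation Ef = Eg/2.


Step 1: For an intrinsic semiconductor, the Fermi level sits at midgap.
Step 2: Ef = Eg / 2 = 0.623 / 2 = 0.3115 eV

0.3115


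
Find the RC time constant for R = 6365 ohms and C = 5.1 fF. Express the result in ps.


Step 1: tau = R * C
Step 2: tau = 6365 * 5.1 fF = 6365 * 5.1e-15 F
Step 3: tau = 3.24615e-11 s = 32.4615 ps

32.4615


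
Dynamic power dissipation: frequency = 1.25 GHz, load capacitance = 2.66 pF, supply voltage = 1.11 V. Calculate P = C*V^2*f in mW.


Step 1: V^2 = 1.11^2 = 1.2321 V^2
Step 2: P = C*V^2*f = 2.66e-12 F * 1.2321 * 1.25e9 Hz
Step 3: P = 4.0967325e-03 W
Step 4: P = 4.097 mW

4.097


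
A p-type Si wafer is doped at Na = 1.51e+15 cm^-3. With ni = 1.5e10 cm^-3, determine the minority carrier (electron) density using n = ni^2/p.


Step 1: Majority hole concentration p ≈ Na = 1.51e+15 cm^-3
Step 2: n = ni^2 / Na = (1.5e10)^2 / 1.51e+15
Step 3: n = 1.49e+05 cm^-3

1.49e+05


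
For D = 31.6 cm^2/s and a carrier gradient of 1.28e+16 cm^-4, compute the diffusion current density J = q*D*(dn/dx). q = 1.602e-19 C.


Step 1: J = q * D * (dn/dx)
Step 2: J = 1.602e-19 * 31.6 * 1.28e+16
Step 3: J = 6.48e-02 A/cm^2

6.48e-02


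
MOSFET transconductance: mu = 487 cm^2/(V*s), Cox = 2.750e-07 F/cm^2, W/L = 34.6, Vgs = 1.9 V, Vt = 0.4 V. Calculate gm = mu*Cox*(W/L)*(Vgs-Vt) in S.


Step 1: Vov = Vgs - Vt = 1.9 - 0.4 = 1.5 V
Step 2: gm = mu * Cox * (W/L) * Vov
Step 3: gm = 487 * 2.750e-07 * 34.6 * 1.5 = 6.95e-03 S

6.95e-03


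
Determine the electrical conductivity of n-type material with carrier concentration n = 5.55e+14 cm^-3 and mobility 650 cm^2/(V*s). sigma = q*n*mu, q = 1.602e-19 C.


Step 1: sigma = q * n * mu
Step 2: sigma = 1.602e-19 * 5.55e+14 * 650
Step 3: sigma = 5.779e-02 S/cm

5.779e-02


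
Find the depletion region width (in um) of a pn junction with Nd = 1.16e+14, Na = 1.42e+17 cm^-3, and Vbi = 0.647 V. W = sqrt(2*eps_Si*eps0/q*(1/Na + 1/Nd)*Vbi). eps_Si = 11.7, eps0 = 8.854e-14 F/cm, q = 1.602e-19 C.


Step 1: 1/Na + 1/Nd = 1/1.42e+17 + 1/1.16e+14 = 8.62773e-15
Step 2: 2*eps*eps0/q = 2*11.7*8.854e-14/1.602e-19 = 1.293281e+07
Step 3: W^2 = 1.293281e+07 * 8.62773e-15 * 0.647 = 7.21928e-08
Step 4: W = sqrt(7.21928e-08) = 2.687e-04 cm = 2.687 um

2.687


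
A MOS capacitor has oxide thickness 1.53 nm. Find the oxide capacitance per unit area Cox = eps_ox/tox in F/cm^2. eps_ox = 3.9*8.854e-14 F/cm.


Step 1: eps_ox = 3.9 * 8.854e-14 = 3.45306e-13 F/cm
Step 2: tox in cm = 1.53 nm * 1e-7 = 1.5300e-07 cm
Step 3: Cox = 3.45306e-13 / 1.5300e-07 = 2.26e-06 F/cm^2

2.26e-06


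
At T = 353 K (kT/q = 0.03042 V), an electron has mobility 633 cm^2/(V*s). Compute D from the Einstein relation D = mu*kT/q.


Step 1: D = mu * (kT/q)
Step 2: D = 633 * 0.03042
Step 3: D = 19.26 cm^2/s

19.26


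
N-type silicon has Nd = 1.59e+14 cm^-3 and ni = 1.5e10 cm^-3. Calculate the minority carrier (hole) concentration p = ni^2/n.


Step 1: Since Nd >> ni, n ≈ Nd = 1.59e+14 cm^-3
Step 2: p = ni^2 / n = (1.5e10)^2 / 1.59e+14
Step 3: p = 2.25e20 / 1.59e+14 = 1.42e+06 cm^-3

1.42e+06


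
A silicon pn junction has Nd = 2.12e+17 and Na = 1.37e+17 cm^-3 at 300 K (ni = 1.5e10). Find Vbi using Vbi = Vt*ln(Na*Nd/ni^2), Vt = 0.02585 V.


Step 1: Compute Na*Nd/ni^2 = 1.37e+17 * 2.12e+17 / (1.5e10)^2 = 1.2908e+14
Step 2: ln(1.2908e+14) = 32.4915
Step 3: Vbi = 0.02585 * 32.4915 = 0.84 V

0.84


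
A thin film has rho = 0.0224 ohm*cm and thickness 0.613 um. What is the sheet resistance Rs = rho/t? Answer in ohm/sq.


Step 1: Convert thickness to cm: t = 0.613 um = 6.1300e-05 cm
Step 2: Rs = rho / t = 0.0224 / 6.1300e-05
Step 3: Rs = 365.4 ohm/sq

365.4


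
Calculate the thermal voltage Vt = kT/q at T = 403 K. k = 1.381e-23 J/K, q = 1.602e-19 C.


Step 1: kT = 1.381e-23 * 403 = 5.56543e-21 J
Step 2: Vt = kT/q = 5.56543e-21 / 1.602e-19
Step 3: Vt = 0.03474 V

0.03474


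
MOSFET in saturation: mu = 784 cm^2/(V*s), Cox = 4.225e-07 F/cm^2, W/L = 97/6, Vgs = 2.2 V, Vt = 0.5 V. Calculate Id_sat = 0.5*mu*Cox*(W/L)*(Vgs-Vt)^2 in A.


Step 1: Overdrive voltage Vov = Vgs - Vt = 2.2 - 0.5 = 1.7 V
Step 2: W/L = 97/6 = 16.1667
Step 3: Id = 0.5 * 784 * 4.225e-07 * 16.1667 * 1.7^2
Step 4: Id = 7.74e-03 A

7.74e-03


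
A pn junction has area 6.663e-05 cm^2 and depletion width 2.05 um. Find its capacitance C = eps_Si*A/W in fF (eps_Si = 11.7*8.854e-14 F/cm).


Step 1: eps_Si = 11.7 * 8.854e-14 = 1.035918e-12 F/cm
Step 2: W in cm = 2.05 * 1e-4 = 2.05e-04 cm
Step 3: C = 1.035918e-12 * 6.663e-05 / 2.05e-04 = 3.366986e-13 F
Step 4: C = 336.7 fF

336.7


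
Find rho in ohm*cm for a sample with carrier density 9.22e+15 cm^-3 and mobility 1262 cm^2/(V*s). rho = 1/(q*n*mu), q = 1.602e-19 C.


Step 1: sigma = q * n * mu = 1.602e-19 * 9.22e+15 * 1262 = 1.86403e+00 S/cm
Step 2: rho = 1 / sigma = 1 / 1.86403e+00 = 0.5365 ohm*cm

0.5365


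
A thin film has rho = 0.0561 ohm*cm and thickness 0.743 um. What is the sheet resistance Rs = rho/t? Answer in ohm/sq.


Step 1: Convert thickness to cm: t = 0.743 um = 7.4300e-05 cm
Step 2: Rs = rho / t = 0.0561 / 7.4300e-05
Step 3: Rs = 755.0 ohm/sq

755.0


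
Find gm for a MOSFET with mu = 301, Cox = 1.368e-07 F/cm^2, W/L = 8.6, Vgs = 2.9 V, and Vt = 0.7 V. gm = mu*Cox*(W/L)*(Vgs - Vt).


Step 1: Vov = Vgs - Vt = 2.9 - 0.7 = 2.2 V
Step 2: gm = mu * Cox * (W/L) * Vov
Step 3: gm = 301 * 1.368e-07 * 8.6 * 2.2 = 7.79e-04 S

7.79e-04


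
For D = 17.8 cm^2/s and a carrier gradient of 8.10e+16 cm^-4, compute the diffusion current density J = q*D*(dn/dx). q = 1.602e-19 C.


Step 1: J = q * D * (dn/dx)
Step 2: J = 1.602e-19 * 17.8 * 8.10e+16
Step 3: J = 2.31e-01 A/cm^2

2.31e-01


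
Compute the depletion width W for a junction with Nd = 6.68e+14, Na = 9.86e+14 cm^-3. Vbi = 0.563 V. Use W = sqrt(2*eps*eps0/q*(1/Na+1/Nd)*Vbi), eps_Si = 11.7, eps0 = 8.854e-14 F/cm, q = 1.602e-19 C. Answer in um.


Step 1: 1/Na + 1/Nd = 1/9.86e+14 + 1/6.68e+14 = 2.51120e-15
Step 2: 2*eps*eps0/q = 2*11.7*8.854e-14/1.602e-19 = 1.293281e+07
Step 3: W^2 = 1.293281e+07 * 2.51120e-15 * 0.563 = 1.82845e-08
Step 4: W = sqrt(1.82845e-08) = 1.352e-04 cm = 1.352 um

1.352


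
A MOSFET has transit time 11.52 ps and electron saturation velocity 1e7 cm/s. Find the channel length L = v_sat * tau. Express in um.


Step 1: tau in seconds = 11.52 ps * 1e-12 = 1.1520e-11 s
Step 2: L = v_sat * tau = 1e7 * 1.1520e-11 = 1.1520e-04 cm
Step 3: L in um = 1.1520e-04 * 1e4 = 1.152 um

1.152


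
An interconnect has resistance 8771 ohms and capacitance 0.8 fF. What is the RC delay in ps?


Step 1: tau = R * C
Step 2: tau = 8771 * 0.8 fF = 8771 * 8.0e-16 F
Step 3: tau = 7.0168e-12 s = 7.0168 ps

7.0168


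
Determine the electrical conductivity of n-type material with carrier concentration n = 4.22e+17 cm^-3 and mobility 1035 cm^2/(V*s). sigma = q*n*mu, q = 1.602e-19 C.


Step 1: sigma = q * n * mu
Step 2: sigma = 1.602e-19 * 4.22e+17 * 1035
Step 3: sigma = 6.997e+01 S/cm

6.997e+01


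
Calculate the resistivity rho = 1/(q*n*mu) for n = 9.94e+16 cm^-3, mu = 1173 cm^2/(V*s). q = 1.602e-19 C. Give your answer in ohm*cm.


Step 1: sigma = q * n * mu = 1.602e-19 * 9.94e+16 * 1173 = 1.86787e+01 S/cm
Step 2: rho = 1 / sigma = 1 / 1.86787e+01 = 0.05354 ohm*cm

0.05354


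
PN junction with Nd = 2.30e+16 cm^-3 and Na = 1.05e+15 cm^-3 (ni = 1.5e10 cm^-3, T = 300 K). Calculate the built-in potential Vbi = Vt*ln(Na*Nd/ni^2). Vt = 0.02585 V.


Step 1: Compute Na*Nd/ni^2 = 1.05e+15 * 2.30e+16 / (1.5e10)^2 = 1.0733e+11
Step 2: ln(1.0733e+11) = 25.3992
Step 3: Vbi = 0.02585 * 25.3992 = 0.657 V

0.657


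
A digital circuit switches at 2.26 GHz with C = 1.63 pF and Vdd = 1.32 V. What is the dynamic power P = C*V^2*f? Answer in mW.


Step 1: V^2 = 1.32^2 = 1.7424 V^2
Step 2: P = C*V^2*f = 1.63e-12 F * 1.7424 * 2.26e9 Hz
Step 3: P = 6.41865312e-03 W
Step 4: P = 6.419 mW

6.419


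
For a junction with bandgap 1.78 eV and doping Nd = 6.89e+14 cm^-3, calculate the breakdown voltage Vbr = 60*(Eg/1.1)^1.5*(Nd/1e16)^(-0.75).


Step 1: Eg/1.1 = 1.78/1.1 = 1.618182
Step 2: (Eg/1.1)^1.5 = 1.618182^1.5 = 2.058453
Step 3: (Nd/1e16)^(-0.75) = (0.0689)^(-0.75) = 7.435935
Step 4: Vbr = 60 * 2.058453 * 7.435935 = 918.4 V

918.4


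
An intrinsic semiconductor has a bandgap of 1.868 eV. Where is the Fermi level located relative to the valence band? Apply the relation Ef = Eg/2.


Step 1: For an intrinsic semiconductor, the Fermi level sits at midgap.
Step 2: Ef = Eg / 2 = 1.868 / 2 = 0.934 eV

0.934


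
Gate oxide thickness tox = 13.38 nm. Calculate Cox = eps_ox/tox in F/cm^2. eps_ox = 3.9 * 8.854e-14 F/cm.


Step 1: eps_ox = 3.9 * 8.854e-14 = 3.45306e-13 F/cm
Step 2: tox in cm = 13.38 nm * 1e-7 = 1.3380e-06 cm
Step 3: Cox = 3.45306e-13 / 1.3380e-06 = 2.58e-07 F/cm^2

2.58e-07


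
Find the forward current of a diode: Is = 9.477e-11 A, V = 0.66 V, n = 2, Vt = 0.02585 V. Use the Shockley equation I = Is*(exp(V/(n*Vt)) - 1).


Step 1: V/(n*Vt) = 0.66/(2*0.02585) = 12.7660
Step 2: exp(12.7660) = 3.5011e+05
Step 3: I = 9.477e-11 * (3.5011e+05 - 1) = 3.32e-05 A

3.32e-05


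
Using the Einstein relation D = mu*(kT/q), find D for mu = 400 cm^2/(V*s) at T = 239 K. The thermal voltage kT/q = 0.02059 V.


Step 1: D = mu * (kT/q)
Step 2: D = 400 * 0.02059
Step 3: D = 8.24 cm^2/s

8.24


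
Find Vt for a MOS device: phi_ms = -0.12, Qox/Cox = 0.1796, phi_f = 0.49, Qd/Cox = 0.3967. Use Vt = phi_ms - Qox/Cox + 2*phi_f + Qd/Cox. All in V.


Step 1: Vt = phi_ms - Qox/Cox + 2*phi_f + Qd/Cox
Step 2: Vt = -0.12 - 0.1796 + 2*0.49 + 0.3967
Step 3: Vt = -0.12 - 0.1796 + 0.98 + 0.3967
Step 4: Vt = 1.0771 V

1.0771


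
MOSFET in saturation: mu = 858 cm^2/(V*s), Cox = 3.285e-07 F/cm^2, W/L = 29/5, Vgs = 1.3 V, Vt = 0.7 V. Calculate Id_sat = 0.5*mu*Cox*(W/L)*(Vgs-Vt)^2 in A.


Step 1: Overdrive voltage Vov = Vgs - Vt = 1.3 - 0.7 = 0.6 V
Step 2: W/L = 29/5 = 5.8
Step 3: Id = 0.5 * 858 * 3.285e-07 * 5.8 * 0.6^2
Step 4: Id = 2.94e-04 A

2.94e-04


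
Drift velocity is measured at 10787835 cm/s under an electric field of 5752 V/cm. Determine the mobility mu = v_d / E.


Step 1: mu = v_d / E
Step 2: mu = 10787835 / 5752
Step 3: mu = 1875.49 cm^2/(V*s)

1875.49


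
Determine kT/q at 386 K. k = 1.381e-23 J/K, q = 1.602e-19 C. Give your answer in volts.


Step 1: kT = 1.381e-23 * 386 = 5.33066e-21 J
Step 2: Vt = kT/q = 5.33066e-21 / 1.602e-19
Step 3: Vt = 0.03328 V

0.03328


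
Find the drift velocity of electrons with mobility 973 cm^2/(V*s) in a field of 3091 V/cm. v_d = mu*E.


Step 1: v_d = mu * E
Step 2: v_d = 973 * 3091 = 3007543
Step 3: v_d = 3.01e+06 cm/s

3.01e+06


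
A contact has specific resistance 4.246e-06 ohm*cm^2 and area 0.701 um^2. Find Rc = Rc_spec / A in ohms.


Step 1: Convert area to cm^2: 0.701 um^2 = 7.0100e-09 cm^2
Step 2: Rc = Rc_spec / A = 4.246e-06 / 7.0100e-09
Step 3: Rc = 6.06e+02 ohms

6.06e+02


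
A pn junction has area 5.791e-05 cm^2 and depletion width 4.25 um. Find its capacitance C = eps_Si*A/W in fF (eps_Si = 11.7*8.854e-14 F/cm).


Step 1: eps_Si = 11.7 * 8.854e-14 = 1.035918e-12 F/cm
Step 2: W in cm = 4.25 * 1e-4 = 4.25e-04 cm
Step 3: C = 1.035918e-12 * 5.791e-05 / 4.25e-04 = 1.411530e-13 F
Step 4: C = 141.15 fF

141.15


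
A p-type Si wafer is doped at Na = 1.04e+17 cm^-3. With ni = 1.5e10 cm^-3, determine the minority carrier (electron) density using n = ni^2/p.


Step 1: Majority hole concentration p ≈ Na = 1.04e+17 cm^-3
Step 2: n = ni^2 / Na = (1.5e10)^2 / 1.04e+17
Step 3: n = 2.16e+03 cm^-3

2.16e+03


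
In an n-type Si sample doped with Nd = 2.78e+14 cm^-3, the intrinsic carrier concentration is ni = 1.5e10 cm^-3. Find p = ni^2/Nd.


Step 1: Since Nd >> ni, n ≈ Nd = 2.78e+14 cm^-3
Step 2: p = ni^2 / n = (1.5e10)^2 / 2.78e+14
Step 3: p = 2.25e20 / 2.78e+14 = 8.09e+05 cm^-3

8.09e+05


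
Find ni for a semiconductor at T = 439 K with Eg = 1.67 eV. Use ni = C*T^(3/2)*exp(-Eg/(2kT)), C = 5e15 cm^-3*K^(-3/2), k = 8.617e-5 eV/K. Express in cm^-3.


Step 1: Compute kT = 8.617e-5 * 439 = 0.03782863 eV
Step 2: Exponent = -Eg/(2kT) = -1.67/(2*0.03782863) = -22.07323
Step 3: T^(3/2) = 439^1.5 = 9198.07
Step 4: ni = 5e15 * 9198.07 * exp(-22.07323) = 1.19e+10 cm^-3

1.19e+10


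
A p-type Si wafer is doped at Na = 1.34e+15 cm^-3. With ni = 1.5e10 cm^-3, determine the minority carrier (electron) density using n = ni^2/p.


Step 1: Majority hole concentration p ≈ Na = 1.34e+15 cm^-3
Step 2: n = ni^2 / Na = (1.5e10)^2 / 1.34e+15
Step 3: n = 1.68e+05 cm^-3

1.68e+05


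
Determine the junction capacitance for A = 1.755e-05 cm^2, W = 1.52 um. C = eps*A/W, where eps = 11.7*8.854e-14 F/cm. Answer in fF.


Step 1: eps_Si = 11.7 * 8.854e-14 = 1.035918e-12 F/cm
Step 2: W in cm = 1.52 * 1e-4 = 1.52e-04 cm
Step 3: C = 1.035918e-12 * 1.755e-05 / 1.52e-04 = 1.196076e-13 F
Step 4: C = 119.61 fF

119.61


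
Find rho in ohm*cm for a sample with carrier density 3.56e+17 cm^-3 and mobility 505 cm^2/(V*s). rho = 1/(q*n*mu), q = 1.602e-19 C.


Step 1: sigma = q * n * mu = 1.602e-19 * 3.56e+17 * 505 = 2.88008e+01 S/cm
Step 2: rho = 1 / sigma = 1 / 2.88008e+01 = 0.03472 ohm*cm

0.03472


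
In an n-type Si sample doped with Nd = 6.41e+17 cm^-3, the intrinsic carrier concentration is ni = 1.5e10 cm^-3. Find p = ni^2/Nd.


Step 1: Since Nd >> ni, n ≈ Nd = 6.41e+17 cm^-3
Step 2: p = ni^2 / n = (1.5e10)^2 / 6.41e+17
Step 3: p = 2.25e20 / 6.41e+17 = 3.51e+02 cm^-3

3.51e+02


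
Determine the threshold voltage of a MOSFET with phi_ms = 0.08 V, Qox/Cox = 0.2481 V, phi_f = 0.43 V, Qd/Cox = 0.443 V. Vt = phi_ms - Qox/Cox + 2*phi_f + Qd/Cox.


Step 1: Vt = phi_ms - Qox/Cox + 2*phi_f + Qd/Cox
Step 2: Vt = 0.08 - 0.2481 + 2*0.43 + 0.443
Step 3: Vt = 0.08 - 0.2481 + 0.86 + 0.443
Step 4: Vt = 1.1349 V

1.1349


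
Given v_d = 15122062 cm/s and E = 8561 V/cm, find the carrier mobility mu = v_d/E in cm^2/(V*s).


Step 1: mu = v_d / E
Step 2: mu = 15122062 / 8561
Step 3: mu = 1766.39 cm^2/(V*s)

1766.39


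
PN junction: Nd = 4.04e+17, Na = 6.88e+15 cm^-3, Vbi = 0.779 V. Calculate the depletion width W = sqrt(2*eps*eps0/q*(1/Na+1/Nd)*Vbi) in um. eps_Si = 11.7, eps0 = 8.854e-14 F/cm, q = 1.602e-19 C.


Step 1: 1/Na + 1/Nd = 1/6.88e+15 + 1/4.04e+17 = 1.47824e-16
Step 2: 2*eps*eps0/q = 2*11.7*8.854e-14/1.602e-19 = 1.293281e+07
Step 3: W^2 = 1.293281e+07 * 1.47824e-16 * 0.779 = 1.48928e-09
Step 4: W = sqrt(1.48928e-09) = 3.859e-05 cm = 0.3859 um

0.3859


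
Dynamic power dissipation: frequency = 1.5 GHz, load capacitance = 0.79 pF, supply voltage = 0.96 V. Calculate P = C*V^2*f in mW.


Step 1: V^2 = 0.96^2 = 0.9216 V^2
Step 2: P = C*V^2*f = 0.79e-12 F * 0.9216 * 1.5e9 Hz
Step 3: P = 1.092096e-03 W
Step 4: P = 1.092 mW

1.092


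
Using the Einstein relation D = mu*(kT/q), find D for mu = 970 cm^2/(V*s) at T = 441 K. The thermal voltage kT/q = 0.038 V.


Step 1: D = mu * (kT/q)
Step 2: D = 970 * 0.038
Step 3: D = 36.86 cm^2/s

36.86


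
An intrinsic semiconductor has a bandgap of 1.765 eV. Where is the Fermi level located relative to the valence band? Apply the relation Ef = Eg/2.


Step 1: For an intrinsic semiconductor, the Fermi level sits at midgap.
Step 2: Ef = Eg / 2 = 1.765 / 2 = 0.8825 eV

0.8825


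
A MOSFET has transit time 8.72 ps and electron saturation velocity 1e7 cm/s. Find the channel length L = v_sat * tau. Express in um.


Step 1: tau in seconds = 8.72 ps * 1e-12 = 8.7200e-12 s
Step 2: L = v_sat * tau = 1e7 * 8.7200e-12 = 8.7200e-05 cm
Step 3: L in um = 8.7200e-05 * 1e4 = 0.872 um

0.872


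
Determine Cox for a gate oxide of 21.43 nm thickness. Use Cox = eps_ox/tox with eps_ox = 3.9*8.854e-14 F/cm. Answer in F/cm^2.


Step 1: eps_ox = 3.9 * 8.854e-14 = 3.45306e-13 F/cm
Step 2: tox in cm = 21.43 nm * 1e-7 = 2.1430e-06 cm
Step 3: Cox = 3.45306e-13 / 2.1430e-06 = 1.61e-07 F/cm^2

1.61e-07


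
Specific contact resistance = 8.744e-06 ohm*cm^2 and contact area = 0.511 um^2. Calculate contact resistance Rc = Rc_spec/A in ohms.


Step 1: Convert area to cm^2: 0.511 um^2 = 5.1100e-09 cm^2
Step 2: Rc = Rc_spec / A = 8.744e-06 / 5.1100e-09
Step 3: Rc = 1.71e+03 ohms

1.71e+03


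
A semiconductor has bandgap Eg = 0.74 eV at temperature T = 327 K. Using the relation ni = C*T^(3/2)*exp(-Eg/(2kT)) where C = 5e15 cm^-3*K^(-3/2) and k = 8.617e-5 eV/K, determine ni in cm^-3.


Step 1: Compute kT = 8.617e-5 * 327 = 0.02817759 eV
Step 2: Exponent = -Eg/(2kT) = -0.74/(2*0.02817759) = -13.13100
Step 3: T^(3/2) = 327^1.5 = 5913.19
Step 4: ni = 5e15 * 5913.19 * exp(-13.13100) = 5.86e+13 cm^-3

5.86e+13


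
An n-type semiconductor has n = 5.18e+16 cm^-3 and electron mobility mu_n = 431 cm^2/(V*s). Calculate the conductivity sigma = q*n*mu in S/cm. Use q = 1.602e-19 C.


Step 1: sigma = q * n * mu
Step 2: sigma = 1.602e-19 * 5.18e+16 * 431
Step 3: sigma = 3.577e+00 S/cm

3.577e+00


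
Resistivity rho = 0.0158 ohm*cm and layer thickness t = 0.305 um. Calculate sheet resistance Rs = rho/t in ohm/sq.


Step 1: Convert thickness to cm: t = 0.305 um = 3.0500e-05 cm
Step 2: Rs = rho / t = 0.0158 / 3.0500e-05
Step 3: Rs = 518.0 ohm/sq

518.0


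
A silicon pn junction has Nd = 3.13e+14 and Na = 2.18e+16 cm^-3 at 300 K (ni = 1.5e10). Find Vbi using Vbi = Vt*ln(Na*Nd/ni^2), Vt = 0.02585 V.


Step 1: Compute Na*Nd/ni^2 = 2.18e+16 * 3.13e+14 / (1.5e10)^2 = 3.0326e+10
Step 2: ln(3.0326e+10) = 24.1353
Step 3: Vbi = 0.02585 * 24.1353 = 0.624 V

0.624


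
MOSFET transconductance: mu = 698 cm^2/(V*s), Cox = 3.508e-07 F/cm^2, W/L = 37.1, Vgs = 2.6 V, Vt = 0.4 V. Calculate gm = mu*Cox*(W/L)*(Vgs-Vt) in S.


Step 1: Vov = Vgs - Vt = 2.6 - 0.4 = 2.2 V
Step 2: gm = mu * Cox * (W/L) * Vov
Step 3: gm = 698 * 3.508e-07 * 37.1 * 2.2 = 2.00e-02 S

2.00e-02


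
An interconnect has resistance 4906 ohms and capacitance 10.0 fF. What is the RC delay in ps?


Step 1: tau = R * C
Step 2: tau = 4906 * 10.0 fF = 4906 * 1.0e-14 F
Step 3: tau = 4.906e-11 s = 49.06 ps

49.06


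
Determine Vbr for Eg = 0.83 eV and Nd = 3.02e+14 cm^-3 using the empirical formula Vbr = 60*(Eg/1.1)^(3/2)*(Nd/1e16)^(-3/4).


Step 1: Eg/1.1 = 0.83/1.1 = 0.754545
Step 2: (Eg/1.1)^1.5 = 0.754545^1.5 = 0.655432
Step 3: (Nd/1e16)^(-0.75) = (0.0302)^(-0.75) = 13.803677
Step 4: Vbr = 60 * 0.655432 * 13.803677 = 542.8 V

542.8


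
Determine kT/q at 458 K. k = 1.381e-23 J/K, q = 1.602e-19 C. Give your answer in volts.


Step 1: kT = 1.381e-23 * 458 = 6.32498e-21 J
Step 2: Vt = kT/q = 6.32498e-21 / 1.602e-19
Step 3: Vt = 0.03948 V

0.03948


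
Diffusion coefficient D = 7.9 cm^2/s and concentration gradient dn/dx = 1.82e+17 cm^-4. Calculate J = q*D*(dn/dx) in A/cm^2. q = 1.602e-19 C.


Step 1: J = q * D * (dn/dx)
Step 2: J = 1.602e-19 * 7.9 * 1.82e+17
Step 3: J = 2.30e-01 A/cm^2

2.30e-01


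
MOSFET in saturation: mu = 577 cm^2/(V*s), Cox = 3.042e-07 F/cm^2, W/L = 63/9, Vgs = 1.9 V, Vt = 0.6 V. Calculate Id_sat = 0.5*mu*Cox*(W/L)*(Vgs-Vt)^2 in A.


Step 1: Overdrive voltage Vov = Vgs - Vt = 1.9 - 0.6 = 1.3 V
Step 2: W/L = 63/9 = 7
Step 3: Id = 0.5 * 577 * 3.042e-07 * 7 * 1.3^2
Step 4: Id = 1.04e-03 A

1.04e-03


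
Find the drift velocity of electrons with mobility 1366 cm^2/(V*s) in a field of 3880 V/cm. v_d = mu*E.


Step 1: v_d = mu * E
Step 2: v_d = 1366 * 3880 = 5300080
Step 3: v_d = 5.30e+06 cm/s

5.30e+06


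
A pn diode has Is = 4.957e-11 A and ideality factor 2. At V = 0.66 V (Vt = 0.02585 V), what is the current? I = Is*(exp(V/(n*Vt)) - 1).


Step 1: V/(n*Vt) = 0.66/(2*0.02585) = 12.7660
Step 2: exp(12.7660) = 3.5011e+05
Step 3: I = 4.957e-11 * (3.5011e+05 - 1) = 1.74e-05 A

1.74e-05


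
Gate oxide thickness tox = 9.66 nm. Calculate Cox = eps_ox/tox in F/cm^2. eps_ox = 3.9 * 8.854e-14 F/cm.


Step 1: eps_ox = 3.9 * 8.854e-14 = 3.45306e-13 F/cm
Step 2: tox in cm = 9.66 nm * 1e-7 = 9.6600e-07 cm
Step 3: Cox = 3.45306e-13 / 9.6600e-07 = 3.57e-07 F/cm^2

3.57e-07


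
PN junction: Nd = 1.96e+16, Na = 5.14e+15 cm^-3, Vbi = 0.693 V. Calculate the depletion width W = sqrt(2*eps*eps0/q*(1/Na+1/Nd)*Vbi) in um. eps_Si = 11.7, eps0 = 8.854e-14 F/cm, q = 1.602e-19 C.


Step 1: 1/Na + 1/Nd = 1/5.14e+15 + 1/1.96e+16 = 2.45573e-16
Step 2: 2*eps*eps0/q = 2*11.7*8.854e-14/1.602e-19 = 1.293281e+07
Step 3: W^2 = 1.293281e+07 * 2.45573e-16 * 0.693 = 2.20093e-09
Step 4: W = sqrt(2.20093e-09) = 4.691e-05 cm = 0.4691 um

0.4691


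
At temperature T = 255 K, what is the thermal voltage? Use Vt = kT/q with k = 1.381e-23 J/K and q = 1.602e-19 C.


Step 1: kT = 1.381e-23 * 255 = 3.52155e-21 J
Step 2: Vt = kT/q = 3.52155e-21 / 1.602e-19
Step 3: Vt = 0.02198 V

0.02198


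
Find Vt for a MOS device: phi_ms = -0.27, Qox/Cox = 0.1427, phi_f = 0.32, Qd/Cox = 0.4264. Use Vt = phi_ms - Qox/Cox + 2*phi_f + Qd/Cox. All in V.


Step 1: Vt = phi_ms - Qox/Cox + 2*phi_f + Qd/Cox
Step 2: Vt = -0.27 - 0.1427 + 2*0.32 + 0.4264
Step 3: Vt = -0.27 - 0.1427 + 0.64 + 0.4264
Step 4: Vt = 0.6537 V

0.6537


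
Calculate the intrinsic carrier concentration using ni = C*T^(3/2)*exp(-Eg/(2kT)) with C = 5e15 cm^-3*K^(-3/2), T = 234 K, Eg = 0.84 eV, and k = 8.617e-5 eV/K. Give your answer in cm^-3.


Step 1: Compute kT = 8.617e-5 * 234 = 0.02016378 eV
Step 2: Exponent = -Eg/(2kT) = -0.84/(2*0.02016378) = -20.82943
Step 3: T^(3/2) = 234^1.5 = 3579.51
Step 4: ni = 5e15 * 3579.51 * exp(-20.82943) = 1.61e+10 cm^-3

1.61e+10


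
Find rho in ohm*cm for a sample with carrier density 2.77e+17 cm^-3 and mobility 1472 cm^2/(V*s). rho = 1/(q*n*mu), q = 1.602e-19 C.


Step 1: sigma = q * n * mu = 1.602e-19 * 2.77e+17 * 1472 = 6.53206e+01 S/cm
Step 2: rho = 1 / sigma = 1 / 6.53206e+01 = 0.01531 ohm*cm

0.01531


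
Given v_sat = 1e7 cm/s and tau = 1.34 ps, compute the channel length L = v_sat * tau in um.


Step 1: tau in seconds = 1.34 ps * 1e-12 = 1.3400e-12 s
Step 2: L = v_sat * tau = 1e7 * 1.3400e-12 = 1.3400e-05 cm
Step 3: L in um = 1.3400e-05 * 1e4 = 0.134 um

0.134


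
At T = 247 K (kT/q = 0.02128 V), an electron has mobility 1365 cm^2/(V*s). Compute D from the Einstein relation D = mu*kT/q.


Step 1: D = mu * (kT/q)
Step 2: D = 1365 * 0.02128
Step 3: D = 29.05 cm^2/s

29.05


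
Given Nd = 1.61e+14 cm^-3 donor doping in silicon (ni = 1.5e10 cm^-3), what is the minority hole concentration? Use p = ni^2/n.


Step 1: Since Nd >> ni, n ≈ Nd = 1.61e+14 cm^-3
Step 2: p = ni^2 / n = (1.5e10)^2 / 1.61e+14
Step 3: p = 2.25e20 / 1.61e+14 = 1.40e+06 cm^-3

1.40e+06


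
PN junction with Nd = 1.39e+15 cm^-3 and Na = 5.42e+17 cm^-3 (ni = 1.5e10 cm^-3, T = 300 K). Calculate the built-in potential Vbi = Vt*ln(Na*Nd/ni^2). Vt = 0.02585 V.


Step 1: Compute Na*Nd/ni^2 = 5.42e+17 * 1.39e+15 / (1.5e10)^2 = 3.3484e+12
Step 2: ln(3.3484e+12) = 28.8395
Step 3: Vbi = 0.02585 * 28.8395 = 0.746 V

0.746


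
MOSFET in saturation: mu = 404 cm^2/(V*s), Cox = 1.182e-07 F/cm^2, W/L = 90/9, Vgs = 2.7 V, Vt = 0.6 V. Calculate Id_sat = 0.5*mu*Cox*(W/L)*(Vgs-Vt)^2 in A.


Step 1: Overdrive voltage Vov = Vgs - Vt = 2.7 - 0.6 = 2.1 V
Step 2: W/L = 90/9 = 10
Step 3: Id = 0.5 * 404 * 1.182e-07 * 10 * 2.1^2
Step 4: Id = 1.05e-03 A

1.05e-03


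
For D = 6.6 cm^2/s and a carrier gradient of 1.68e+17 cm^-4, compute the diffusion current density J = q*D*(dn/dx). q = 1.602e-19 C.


Step 1: J = q * D * (dn/dx)
Step 2: J = 1.602e-19 * 6.6 * 1.68e+17
Step 3: J = 1.78e-01 A/cm^2

1.78e-01


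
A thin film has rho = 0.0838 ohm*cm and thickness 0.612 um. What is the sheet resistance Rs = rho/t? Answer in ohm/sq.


Step 1: Convert thickness to cm: t = 0.612 um = 6.1200e-05 cm
Step 2: Rs = rho / t = 0.0838 / 6.1200e-05
Step 3: Rs = 1369.3 ohm/sq

1369.3


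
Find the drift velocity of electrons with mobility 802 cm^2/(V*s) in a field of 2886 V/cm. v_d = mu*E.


Step 1: v_d = mu * E
Step 2: v_d = 802 * 2886 = 2314572
Step 3: v_d = 2.31e+06 cm/s

2.31e+06


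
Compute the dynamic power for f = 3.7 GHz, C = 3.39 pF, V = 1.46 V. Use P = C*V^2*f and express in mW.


Step 1: V^2 = 1.46^2 = 2.1316 V^2
Step 2: P = C*V^2*f = 3.39e-12 F * 2.1316 * 3.7e9 Hz
Step 3: P = 2.67366588e-02 W
Step 4: P = 26.737 mW

26.737


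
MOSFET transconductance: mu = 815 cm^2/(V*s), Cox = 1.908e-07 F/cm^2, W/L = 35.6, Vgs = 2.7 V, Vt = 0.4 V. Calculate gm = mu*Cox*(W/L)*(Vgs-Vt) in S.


Step 1: Vov = Vgs - Vt = 2.7 - 0.4 = 2.3 V
Step 2: gm = mu * Cox * (W/L) * Vov
Step 3: gm = 815 * 1.908e-07 * 35.6 * 2.3 = 1.27e-02 S

1.27e-02


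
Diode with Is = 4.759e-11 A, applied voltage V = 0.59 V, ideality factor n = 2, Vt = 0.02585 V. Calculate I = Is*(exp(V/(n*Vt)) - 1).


Step 1: V/(n*Vt) = 0.59/(2*0.02585) = 11.4120
Step 2: exp(11.4120) = 9.0400e+04
Step 3: I = 4.759e-11 * (9.0400e+04 - 1) = 4.30e-06 A

4.30e-06


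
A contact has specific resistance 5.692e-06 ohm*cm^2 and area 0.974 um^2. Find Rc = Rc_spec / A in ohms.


Step 1: Convert area to cm^2: 0.974 um^2 = 9.7400e-09 cm^2
Step 2: Rc = Rc_spec / A = 5.692e-06 / 9.7400e-09
Step 3: Rc = 5.84e+02 ohms

5.84e+02


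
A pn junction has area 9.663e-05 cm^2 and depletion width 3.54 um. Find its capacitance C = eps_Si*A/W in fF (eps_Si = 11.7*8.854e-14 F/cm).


Step 1: eps_Si = 11.7 * 8.854e-14 = 1.035918e-12 F/cm
Step 2: W in cm = 3.54 * 1e-4 = 3.54e-04 cm
Step 3: C = 1.035918e-12 * 9.663e-05 / 3.54e-04 = 2.827705e-13 F
Step 4: C = 282.77 fF

282.77


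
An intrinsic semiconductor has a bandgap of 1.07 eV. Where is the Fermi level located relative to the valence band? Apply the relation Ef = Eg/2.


Step 1: For an intrinsic semiconductor, the Fermi level sits at midgap.
Step 2: Ef = Eg / 2 = 1.07 / 2 = 0.535 eV

0.535


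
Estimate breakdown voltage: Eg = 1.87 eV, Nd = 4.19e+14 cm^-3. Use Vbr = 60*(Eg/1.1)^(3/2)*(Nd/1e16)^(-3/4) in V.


Step 1: Eg/1.1 = 1.87/1.1 = 1.700000
Step 2: (Eg/1.1)^1.5 = 1.700000^1.5 = 2.216529
Step 3: (Nd/1e16)^(-0.75) = (0.0419)^(-0.75) = 10.797905
Step 4: Vbr = 60 * 2.216529 * 10.797905 = 1436.0 V

1436.0


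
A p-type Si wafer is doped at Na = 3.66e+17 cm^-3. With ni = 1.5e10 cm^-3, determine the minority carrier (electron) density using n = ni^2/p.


Step 1: Majority hole concentration p ≈ Na = 3.66e+17 cm^-3
Step 2: n = ni^2 / Na = (1.5e10)^2 / 3.66e+17
Step 3: n = 6.15e+02 cm^-3

6.15e+02


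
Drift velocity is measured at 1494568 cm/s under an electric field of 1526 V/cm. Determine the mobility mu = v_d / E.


Step 1: mu = v_d / E
Step 2: mu = 1494568 / 1526
Step 3: mu = 979.4 cm^2/(V*s)

979.4


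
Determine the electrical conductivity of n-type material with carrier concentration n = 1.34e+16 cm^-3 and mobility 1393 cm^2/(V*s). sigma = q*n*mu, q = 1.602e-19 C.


Step 1: sigma = q * n * mu
Step 2: sigma = 1.602e-19 * 1.34e+16 * 1393
Step 3: sigma = 2.990e+00 S/cm

2.990e+00


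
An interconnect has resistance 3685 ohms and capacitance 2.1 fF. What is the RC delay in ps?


Step 1: tau = R * C
Step 2: tau = 3685 * 2.1 fF = 3685 * 2.1e-15 F
Step 3: tau = 7.7385e-12 s = 7.7385 ps

7.7385


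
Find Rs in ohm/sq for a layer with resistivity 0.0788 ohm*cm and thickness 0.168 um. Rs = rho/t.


Step 1: Convert thickness to cm: t = 0.168 um = 1.6800e-05 cm
Step 2: Rs = rho / t = 0.0788 / 1.6800e-05
Step 3: Rs = 4690.5 ohm/sq

4690.5


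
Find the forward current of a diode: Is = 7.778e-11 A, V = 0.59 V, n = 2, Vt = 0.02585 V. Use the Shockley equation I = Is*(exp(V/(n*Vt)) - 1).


Step 1: V/(n*Vt) = 0.59/(2*0.02585) = 11.4120
Step 2: exp(11.4120) = 9.0400e+04
Step 3: I = 7.778e-11 * (9.0400e+04 - 1) = 7.03e-06 A

7.03e-06


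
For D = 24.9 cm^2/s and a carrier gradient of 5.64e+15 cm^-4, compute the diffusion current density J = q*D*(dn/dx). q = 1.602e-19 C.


Step 1: J = q * D * (dn/dx)
Step 2: J = 1.602e-19 * 24.9 * 5.64e+15
Step 3: J = 2.25e-02 A/cm^2

2.25e-02


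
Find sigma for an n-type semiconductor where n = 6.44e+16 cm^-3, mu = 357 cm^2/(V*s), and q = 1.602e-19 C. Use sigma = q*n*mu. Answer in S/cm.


Step 1: sigma = q * n * mu
Step 2: sigma = 1.602e-19 * 6.44e+16 * 357
Step 3: sigma = 3.683e+00 S/cm

3.683e+00


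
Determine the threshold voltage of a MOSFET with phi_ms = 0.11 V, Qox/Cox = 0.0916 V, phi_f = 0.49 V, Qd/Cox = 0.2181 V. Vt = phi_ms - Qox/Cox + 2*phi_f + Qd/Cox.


Step 1: Vt = phi_ms - Qox/Cox + 2*phi_f + Qd/Cox
Step 2: Vt = 0.11 - 0.0916 + 2*0.49 + 0.2181
Step 3: Vt = 0.11 - 0.0916 + 0.98 + 0.2181
Step 4: Vt = 1.2165 V

1.2165


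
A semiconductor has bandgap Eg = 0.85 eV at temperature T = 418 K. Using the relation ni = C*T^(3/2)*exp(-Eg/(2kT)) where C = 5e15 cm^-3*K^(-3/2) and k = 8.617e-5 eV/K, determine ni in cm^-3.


Step 1: Compute kT = 8.617e-5 * 418 = 0.03601906 eV
Step 2: Exponent = -Eg/(2kT) = -0.85/(2*0.03601906) = -11.79931
Step 3: T^(3/2) = 418^1.5 = 8546.03
Step 4: ni = 5e15 * 8546.03 * exp(-11.79931) = 3.21e+14 cm^-3

3.21e+14


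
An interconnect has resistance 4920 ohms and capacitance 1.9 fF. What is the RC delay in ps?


Step 1: tau = R * C
Step 2: tau = 4920 * 1.9 fF = 4920 * 1.9e-15 F
Step 3: tau = 9.348e-12 s = 9.348 ps

9.348


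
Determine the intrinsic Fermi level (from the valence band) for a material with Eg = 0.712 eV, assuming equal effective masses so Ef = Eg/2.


Step 1: For an intrinsic semiconductor, the Fermi level sits at midgap.
Step 2: Ef = Eg / 2 = 0.712 / 2 = 0.356 eV

0.356


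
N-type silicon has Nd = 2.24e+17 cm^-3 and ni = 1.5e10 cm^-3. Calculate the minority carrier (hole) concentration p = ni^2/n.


Step 1: Since Nd >> ni, n ≈ Nd = 2.24e+17 cm^-3
Step 2: p = ni^2 / n = (1.5e10)^2 / 2.24e+17
Step 3: p = 2.25e20 / 2.24e+17 = 1.00e+03 cm^-3

1.00e+03


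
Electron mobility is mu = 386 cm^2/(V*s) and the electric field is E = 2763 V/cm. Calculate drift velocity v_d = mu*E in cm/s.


Step 1: v_d = mu * E
Step 2: v_d = 386 * 2763 = 1066518
Step 3: v_d = 1.07e+06 cm/s

1.07e+06


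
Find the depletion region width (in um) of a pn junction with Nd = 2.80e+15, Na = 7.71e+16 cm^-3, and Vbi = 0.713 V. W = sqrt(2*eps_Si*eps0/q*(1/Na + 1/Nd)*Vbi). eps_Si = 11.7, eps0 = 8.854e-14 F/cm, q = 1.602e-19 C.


Step 1: 1/Na + 1/Nd = 1/7.71e+16 + 1/2.80e+15 = 3.70113e-16
Step 2: 2*eps*eps0/q = 2*11.7*8.854e-14/1.602e-19 = 1.293281e+07
Step 3: W^2 = 1.293281e+07 * 3.70113e-16 * 0.713 = 3.41285e-09
Step 4: W = sqrt(3.41285e-09) = 5.842e-05 cm = 0.5842 um

0.5842


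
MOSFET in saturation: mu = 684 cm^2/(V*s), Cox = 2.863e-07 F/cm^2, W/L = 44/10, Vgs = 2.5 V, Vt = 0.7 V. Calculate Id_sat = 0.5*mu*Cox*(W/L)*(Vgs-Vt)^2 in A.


Step 1: Overdrive voltage Vov = Vgs - Vt = 2.5 - 0.7 = 1.8 V
Step 2: W/L = 44/10 = 4.4
Step 3: Id = 0.5 * 684 * 2.863e-07 * 4.4 * 1.8^2
Step 4: Id = 1.40e-03 A

1.40e-03


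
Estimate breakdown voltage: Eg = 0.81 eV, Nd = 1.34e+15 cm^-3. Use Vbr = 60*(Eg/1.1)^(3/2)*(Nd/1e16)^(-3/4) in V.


Step 1: Eg/1.1 = 0.81/1.1 = 0.736364
Step 2: (Eg/1.1)^1.5 = 0.736364^1.5 = 0.631886
Step 3: (Nd/1e16)^(-0.75) = (0.134)^(-0.75) = 4.515142
Step 4: Vbr = 60 * 0.631886 * 4.515142 = 171.2 V

171.2


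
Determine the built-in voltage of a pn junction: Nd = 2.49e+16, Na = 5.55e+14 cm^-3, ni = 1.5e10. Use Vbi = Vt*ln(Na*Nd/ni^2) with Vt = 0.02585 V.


Step 1: Compute Na*Nd/ni^2 = 5.55e+14 * 2.49e+16 / (1.5e10)^2 = 6.1420e+10
Step 2: ln(6.1420e+10) = 24.8410
Step 3: Vbi = 0.02585 * 24.8410 = 0.642 V

0.642


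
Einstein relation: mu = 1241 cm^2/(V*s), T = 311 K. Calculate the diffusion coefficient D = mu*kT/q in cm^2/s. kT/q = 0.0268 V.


Step 1: D = mu * (kT/q)
Step 2: D = 1241 * 0.0268
Step 3: D = 33.26 cm^2/s

33.26


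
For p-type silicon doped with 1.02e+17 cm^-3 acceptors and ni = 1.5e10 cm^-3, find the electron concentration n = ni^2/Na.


Step 1: Majority hole concentration p ≈ Na = 1.02e+17 cm^-3
Step 2: n = ni^2 / Na = (1.5e10)^2 / 1.02e+17
Step 3: n = 2.21e+03 cm^-3

2.21e+03


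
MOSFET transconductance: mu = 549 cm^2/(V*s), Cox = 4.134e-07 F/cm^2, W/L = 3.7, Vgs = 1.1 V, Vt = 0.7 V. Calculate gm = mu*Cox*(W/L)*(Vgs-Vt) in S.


Step 1: Vov = Vgs - Vt = 1.1 - 0.7 = 0.4 V
Step 2: gm = mu * Cox * (W/L) * Vov
Step 3: gm = 549 * 4.134e-07 * 3.7 * 0.4 = 3.36e-04 S

3.36e-04


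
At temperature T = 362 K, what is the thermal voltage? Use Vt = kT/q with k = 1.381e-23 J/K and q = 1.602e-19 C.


Step 1: kT = 1.381e-23 * 362 = 4.99922e-21 J
Step 2: Vt = kT/q = 4.99922e-21 / 1.602e-19
Step 3: Vt = 0.03121 V

0.03121


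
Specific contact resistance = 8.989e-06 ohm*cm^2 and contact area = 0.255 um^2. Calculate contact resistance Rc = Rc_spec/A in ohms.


Step 1: Convert area to cm^2: 0.255 um^2 = 2.5500e-09 cm^2
Step 2: Rc = Rc_spec / A = 8.989e-06 / 2.5500e-09
Step 3: Rc = 3.53e+03 ohms

3.53e+03


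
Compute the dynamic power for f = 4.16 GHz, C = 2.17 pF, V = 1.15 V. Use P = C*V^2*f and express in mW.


Step 1: V^2 = 1.15^2 = 1.3225 V^2
Step 2: P = C*V^2*f = 2.17e-12 F * 1.3225 * 4.16e9 Hz
Step 3: P = 1.1938472e-02 W
Step 4: P = 11.938 mW

11.938


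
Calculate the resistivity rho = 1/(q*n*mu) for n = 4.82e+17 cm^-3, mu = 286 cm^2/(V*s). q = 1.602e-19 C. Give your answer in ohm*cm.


Step 1: sigma = q * n * mu = 1.602e-19 * 4.82e+17 * 286 = 2.20839e+01 S/cm
Step 2: rho = 1 / sigma = 1 / 2.20839e+01 = 0.04528 ohm*cm

0.04528


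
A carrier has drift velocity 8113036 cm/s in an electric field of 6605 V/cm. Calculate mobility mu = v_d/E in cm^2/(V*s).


Step 1: mu = v_d / E
Step 2: mu = 8113036 / 6605
Step 3: mu = 1228.32 cm^2/(V*s)

1228.32


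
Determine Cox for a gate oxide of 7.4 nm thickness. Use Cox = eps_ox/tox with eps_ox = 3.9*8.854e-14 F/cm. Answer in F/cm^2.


Step 1: eps_ox = 3.9 * 8.854e-14 = 3.45306e-13 F/cm
Step 2: tox in cm = 7.4 nm * 1e-7 = 7.4000e-07 cm
Step 3: Cox = 3.45306e-13 / 7.4000e-07 = 4.67e-07 F/cm^2

4.67e-07


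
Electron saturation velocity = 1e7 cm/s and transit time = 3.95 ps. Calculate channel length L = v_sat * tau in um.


Step 1: tau in seconds = 3.95 ps * 1e-12 = 3.9500e-12 s
Step 2: L = v_sat * tau = 1e7 * 3.9500e-12 = 3.9500e-05 cm
Step 3: L in um = 3.9500e-05 * 1e4 = 0.395 um

0.395


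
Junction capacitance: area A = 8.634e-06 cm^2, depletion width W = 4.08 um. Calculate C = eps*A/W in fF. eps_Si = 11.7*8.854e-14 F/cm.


Step 1: eps_Si = 11.7 * 8.854e-14 = 1.035918e-12 F/cm
Step 2: W in cm = 4.08 * 1e-4 = 4.08e-04 cm
Step 3: C = 1.035918e-12 * 8.634e-06 / 4.08e-04 = 2.192185e-14 F
Step 4: C = 21.92 fF

21.92


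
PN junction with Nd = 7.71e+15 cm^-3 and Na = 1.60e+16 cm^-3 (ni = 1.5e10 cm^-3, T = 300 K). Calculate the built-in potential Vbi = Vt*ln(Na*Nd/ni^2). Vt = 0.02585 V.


Step 1: Compute Na*Nd/ni^2 = 1.60e+16 * 7.71e+15 / (1.5e10)^2 = 5.4827e+11
Step 2: ln(5.4827e+11) = 27.0300
Step 3: Vbi = 0.02585 * 27.0300 = 0.699 V

0.699


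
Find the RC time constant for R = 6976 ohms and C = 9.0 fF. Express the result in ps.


Step 1: tau = R * C
Step 2: tau = 6976 * 9.0 fF = 6976 * 9.0e-15 F
Step 3: tau = 6.2784e-11 s = 62.784 ps

62.784


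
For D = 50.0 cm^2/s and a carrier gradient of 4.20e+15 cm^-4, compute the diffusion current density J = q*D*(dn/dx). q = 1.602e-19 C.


Step 1: J = q * D * (dn/dx)
Step 2: J = 1.602e-19 * 50.0 * 4.20e+15
Step 3: J = 3.36e-02 A/cm^2

3.36e-02


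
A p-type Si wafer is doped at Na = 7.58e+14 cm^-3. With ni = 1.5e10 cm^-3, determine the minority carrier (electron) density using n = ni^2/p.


Step 1: Majority hole concentration p ≈ Na = 7.58e+14 cm^-3
Step 2: n = ni^2 / Na = (1.5e10)^2 / 7.58e+14
Step 3: n = 2.97e+05 cm^-3

2.97e+05


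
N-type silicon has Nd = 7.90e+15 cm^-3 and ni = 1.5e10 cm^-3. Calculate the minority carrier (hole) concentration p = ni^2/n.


Step 1: Since Nd >> ni, n ≈ Nd = 7.90e+15 cm^-3
Step 2: p = ni^2 / n = (1.5e10)^2 / 7.90e+15
Step 3: p = 2.25e20 / 7.90e+15 = 2.85e+04 cm^-3

2.85e+04


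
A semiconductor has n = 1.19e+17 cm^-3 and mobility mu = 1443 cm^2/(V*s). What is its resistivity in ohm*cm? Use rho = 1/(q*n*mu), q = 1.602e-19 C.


Step 1: sigma = q * n * mu = 1.602e-19 * 1.19e+17 * 1443 = 2.75091e+01 S/cm
Step 2: rho = 1 / sigma = 1 / 2.75091e+01 = 0.03635 ohm*cm

0.03635


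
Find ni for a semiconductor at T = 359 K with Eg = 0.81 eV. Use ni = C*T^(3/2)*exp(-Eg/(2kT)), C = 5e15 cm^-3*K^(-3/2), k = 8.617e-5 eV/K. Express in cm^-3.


Step 1: Compute kT = 8.617e-5 * 359 = 0.03093503 eV
Step 2: Exponent = -Eg/(2kT) = -0.81/(2*0.03093503) = -13.09195
Step 3: T^(3/2) = 359^1.5 = 6802.08
Step 4: ni = 5e15 * 6802.08 * exp(-13.09195) = 7.01e+13 cm^-3

7.01e+13


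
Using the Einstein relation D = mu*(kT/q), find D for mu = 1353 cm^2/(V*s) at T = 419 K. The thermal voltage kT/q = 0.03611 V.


Step 1: D = mu * (kT/q)
Step 2: D = 1353 * 0.03611
Step 3: D = 48.86 cm^2/s

48.86


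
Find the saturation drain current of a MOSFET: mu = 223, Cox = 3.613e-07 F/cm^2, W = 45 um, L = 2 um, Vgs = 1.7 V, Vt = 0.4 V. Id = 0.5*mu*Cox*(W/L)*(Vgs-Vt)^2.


Step 1: Overdrive voltage Vov = Vgs - Vt = 1.7 - 0.4 = 1.3 V
Step 2: W/L = 45/2 = 22.5
Step 3: Id = 0.5 * 223 * 3.613e-07 * 22.5 * 1.3^2
Step 4: Id = 1.53e-03 A

1.53e-03


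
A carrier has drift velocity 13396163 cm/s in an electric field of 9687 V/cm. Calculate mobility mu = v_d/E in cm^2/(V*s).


Step 1: mu = v_d / E
Step 2: mu = 13396163 / 9687
Step 3: mu = 1382.9 cm^2/(V*s)

1382.9


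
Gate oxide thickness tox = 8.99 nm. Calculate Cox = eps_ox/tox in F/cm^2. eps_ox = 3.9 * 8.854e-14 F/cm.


Step 1: eps_ox = 3.9 * 8.854e-14 = 3.45306e-13 F/cm
Step 2: tox in cm = 8.99 nm * 1e-7 = 8.9900e-07 cm
Step 3: Cox = 3.45306e-13 / 8.9900e-07 = 3.84e-07 F/cm^2

3.84e-07


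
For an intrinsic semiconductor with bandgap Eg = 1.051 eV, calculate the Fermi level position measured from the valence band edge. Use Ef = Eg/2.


Step 1: For an intrinsic semiconductor, the Fermi level sits at midgap.
Step 2: Ef = Eg / 2 = 1.051 / 2 = 0.5255 eV

0.5255


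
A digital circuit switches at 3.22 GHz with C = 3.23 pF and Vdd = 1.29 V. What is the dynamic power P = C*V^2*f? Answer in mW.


Step 1: V^2 = 1.29^2 = 1.6641 V^2
Step 2: P = C*V^2*f = 3.23e-12 F * 1.6641 * 3.22e9 Hz
Step 3: P = 1.730763846e-02 W
Step 4: P = 17.308 mW

17.308


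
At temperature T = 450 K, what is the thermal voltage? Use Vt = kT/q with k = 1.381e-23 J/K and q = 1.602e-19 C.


Step 1: kT = 1.381e-23 * 450 = 6.2145e-21 J
Step 2: Vt = kT/q = 6.2145e-21 / 1.602e-19
Step 3: Vt = 0.03879 V

0.03879


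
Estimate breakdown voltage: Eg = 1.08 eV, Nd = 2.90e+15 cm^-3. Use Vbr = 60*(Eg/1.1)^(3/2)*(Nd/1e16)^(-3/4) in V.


Step 1: Eg/1.1 = 1.08/1.1 = 0.981818
Step 2: (Eg/1.1)^1.5 = 0.981818^1.5 = 0.972851
Step 3: (Nd/1e16)^(-0.75) = (0.29)^(-0.75) = 2.530472
Step 4: Vbr = 60 * 0.972851 * 2.530472 = 147.7 V

147.7


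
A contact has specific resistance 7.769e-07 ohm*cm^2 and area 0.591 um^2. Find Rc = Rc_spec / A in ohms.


Step 1: Convert area to cm^2: 0.591 um^2 = 5.9100e-09 cm^2
Step 2: Rc = Rc_spec / A = 7.769e-07 / 5.9100e-09
Step 3: Rc = 1.31e+02 ohms

1.31e+02


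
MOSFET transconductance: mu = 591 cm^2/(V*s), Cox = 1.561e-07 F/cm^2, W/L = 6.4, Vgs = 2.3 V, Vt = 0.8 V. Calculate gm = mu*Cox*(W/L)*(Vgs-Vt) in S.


Step 1: Vov = Vgs - Vt = 2.3 - 0.8 = 1.5 V
Step 2: gm = mu * Cox * (W/L) * Vov
Step 3: gm = 591 * 1.561e-07 * 6.4 * 1.5 = 8.86e-04 S

8.86e-04
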